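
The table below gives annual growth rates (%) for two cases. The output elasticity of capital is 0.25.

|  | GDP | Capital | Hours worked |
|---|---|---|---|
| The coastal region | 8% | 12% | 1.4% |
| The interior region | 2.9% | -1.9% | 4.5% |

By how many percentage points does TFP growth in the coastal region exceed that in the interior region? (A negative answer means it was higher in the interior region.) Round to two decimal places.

Labor's share = 1 − 0.25 = 0.75.
The coastal region: TFP = 8 − 3 − 1.05 = 3.95%.
The interior region: TFP = 2.9 + 0.475 − 3.375 = 0%.
Difference = 3.95 − (0) = 3.95 pp.

3.95 percentage points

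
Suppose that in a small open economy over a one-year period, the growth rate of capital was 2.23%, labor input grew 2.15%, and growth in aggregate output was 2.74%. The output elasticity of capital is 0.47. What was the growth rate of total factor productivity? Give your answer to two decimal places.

Total factor productivity grew 0.55%.

Labor's share = 1 − 0.47 = 0.53.
Capital: 0.47 × 2.23 = 1.0481 pp.
Labor input: 0.53 × 2.15 = 1.1395 pp.
TFP growth = 2.74 − 2.1876 = 0.5524%.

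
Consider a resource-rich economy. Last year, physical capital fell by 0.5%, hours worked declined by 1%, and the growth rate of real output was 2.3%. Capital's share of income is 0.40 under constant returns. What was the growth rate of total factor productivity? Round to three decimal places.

Labor's share = 1 − 0.4 = 0.6.
Physical capital: 0.4 × (-0.5) = -0.2 pp.
Hours worked: 0.6 × (-1) = -0.6 pp.
TFP growth = 2.3 + 0.8 = 3.1%.

3.100%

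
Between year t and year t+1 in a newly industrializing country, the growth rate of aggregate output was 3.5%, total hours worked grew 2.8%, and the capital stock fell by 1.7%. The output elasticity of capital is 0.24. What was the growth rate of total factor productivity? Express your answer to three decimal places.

Labor's share = 1 − 0.24 = 0.76.
The capital stock: 0.24 × (-1.7) = -0.408 pp.
Total hours worked: 0.76 × 2.8 = 2.128 pp.
TFP growth = 3.5 − 1.72 = 1.78%.

1.780%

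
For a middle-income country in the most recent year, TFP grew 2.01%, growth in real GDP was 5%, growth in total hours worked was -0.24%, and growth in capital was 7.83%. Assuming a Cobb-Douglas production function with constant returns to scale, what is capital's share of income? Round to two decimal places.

gY = gA + α·gK + (1−α)·gL, so gY − gA − gL = α(gK − gL).
5 − 2.01 + 0.24 = α × (7.83 − (-0.24)).
3.23 = 8.07 α, so α = 0.4002.

Capital's share of income is 0.40.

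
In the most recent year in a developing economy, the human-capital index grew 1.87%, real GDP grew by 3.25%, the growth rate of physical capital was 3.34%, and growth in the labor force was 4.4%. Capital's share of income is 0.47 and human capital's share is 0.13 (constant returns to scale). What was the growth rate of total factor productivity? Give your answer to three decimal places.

-0.323%

Labor's share = 1 − 0.47 − 0.13 = 0.4.
Physical capital: 0.47 × 3.34 = 1.5698 pp.
The human-capital index: 0.13 × 1.87 = 0.2431 pp.
The labor force: 0.4 × 4.4 = 1.76 pp.
TFP growth = 3.25 − 3.5729 = -0.3229%.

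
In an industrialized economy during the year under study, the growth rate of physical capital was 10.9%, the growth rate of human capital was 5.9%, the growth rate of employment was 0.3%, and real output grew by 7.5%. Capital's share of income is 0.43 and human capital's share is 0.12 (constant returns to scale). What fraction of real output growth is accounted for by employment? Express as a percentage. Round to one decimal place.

Employment accounted for 1.8% of growth.

Labor's share = 1 − 0.43 − 0.12 = 0.45.
Employment contributed 0.45 × 0.3 = 0.135 pp.
Share of growth = 0.135 / 7.5 × 100 = 1.8%.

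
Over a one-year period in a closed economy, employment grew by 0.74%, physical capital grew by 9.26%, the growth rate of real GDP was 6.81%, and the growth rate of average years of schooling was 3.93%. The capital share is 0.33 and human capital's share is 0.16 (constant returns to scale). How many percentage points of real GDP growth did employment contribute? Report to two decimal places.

0.38

Labor's share = 1 − 0.33 − 0.16 = 0.51.
Contribution = share × growth = 0.51 × 0.74 = 0.3774 pp.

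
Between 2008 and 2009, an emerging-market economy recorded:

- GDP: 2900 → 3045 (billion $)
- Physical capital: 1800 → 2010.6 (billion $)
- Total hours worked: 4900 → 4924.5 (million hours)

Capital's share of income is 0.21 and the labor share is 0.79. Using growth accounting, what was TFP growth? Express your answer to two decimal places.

2.15%

GDP growth = (3045 − 2900) / 2900 = 5%.
Physical capital growth = (2010.6 − 1800) / 1800 = 11.7%.
Total hours worked growth = (4924.5 − 4900) / 4900 = 0.5%.
Labor's share = 1 − 0.21 = 0.79.
Physical capital: 0.21 × 11.7 = 2.457 pp.
Total hours worked: 0.79 × 0.5 = 0.395 pp.
TFP growth = 5 − 2.852 = 2.148%.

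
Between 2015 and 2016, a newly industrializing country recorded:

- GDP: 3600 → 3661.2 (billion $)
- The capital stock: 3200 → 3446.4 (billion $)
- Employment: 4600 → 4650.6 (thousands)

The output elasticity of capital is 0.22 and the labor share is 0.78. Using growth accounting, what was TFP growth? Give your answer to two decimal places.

-0.85%

GDP growth = (3661.2 − 3600) / 3600 = 1.7%.
The capital stock growth = (3446.4 − 3200) / 3200 = 7.7%.
Employment growth = (4650.6 − 4600) / 4600 = 1.1%.
Labor's share = 1 − 0.22 = 0.78.
The capital stock: 0.22 × 7.7 = 1.694 pp.
Employment: 0.78 × 1.1 = 0.858 pp.
TFP growth = 1.7 − 2.552 = -0.852%.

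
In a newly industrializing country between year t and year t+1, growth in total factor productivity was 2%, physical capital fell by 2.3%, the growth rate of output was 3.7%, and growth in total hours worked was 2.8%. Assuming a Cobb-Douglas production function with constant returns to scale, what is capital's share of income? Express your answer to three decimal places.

gY = gA + α·gK + (1−α)·gL, so gY − gA − gL = α(gK − gL).
3.7 − 2 − 2.8 = α × (-2.3 − 2.8).
-1.1 = -5.1 α, so α = 0.21569.

α = 0.216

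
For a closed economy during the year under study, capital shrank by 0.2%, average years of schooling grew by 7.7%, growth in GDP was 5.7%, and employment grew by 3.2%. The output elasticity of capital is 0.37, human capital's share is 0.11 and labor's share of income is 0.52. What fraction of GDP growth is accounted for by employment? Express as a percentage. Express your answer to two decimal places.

Labor's share = 1 − 0.37 − 0.11 = 0.52.
Employment contributed 0.52 × 3.2 = 1.664 pp.
Share of growth = 1.664 / 5.7 × 100 = 29.193%.

29.19%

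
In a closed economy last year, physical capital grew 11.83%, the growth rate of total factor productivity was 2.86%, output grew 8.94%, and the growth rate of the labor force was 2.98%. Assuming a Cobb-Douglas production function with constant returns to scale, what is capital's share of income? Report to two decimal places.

gY = gA + α·gK + (1−α)·gL, so gY − gA − gL = α(gK − gL).
8.94 − 2.86 − 2.98 = α × (11.83 − 2.98).
3.1 = 8.85 α, so α = 0.3503.

0.35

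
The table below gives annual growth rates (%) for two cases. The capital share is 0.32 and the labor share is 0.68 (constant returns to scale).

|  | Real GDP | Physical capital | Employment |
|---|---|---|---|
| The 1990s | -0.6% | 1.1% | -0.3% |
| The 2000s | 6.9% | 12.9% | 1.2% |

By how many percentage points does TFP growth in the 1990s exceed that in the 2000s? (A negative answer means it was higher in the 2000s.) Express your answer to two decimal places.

-2.70 percentage points

Labor's share = 1 − 0.32 = 0.68.
The 1990s: TFP = -0.6 − 0.352 + 0.204 = -0.748%.
The 2000s: TFP = 6.9 − 4.128 − 0.816 = 1.956%.
Difference = -0.748 − (1.956) = -2.704 pp.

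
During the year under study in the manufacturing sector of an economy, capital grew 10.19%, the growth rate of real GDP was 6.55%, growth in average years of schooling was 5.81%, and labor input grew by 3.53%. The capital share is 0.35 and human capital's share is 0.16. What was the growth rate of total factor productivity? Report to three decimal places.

0.324%

Labor's share = 1 − 0.35 − 0.16 = 0.49.
Capital: 0.35 × 10.19 = 3.5665 pp.
Average years of schooling: 0.16 × 5.81 = 0.9296 pp.
Labor input: 0.49 × 3.53 = 1.7297 pp.
TFP growth = 6.55 − 6.2258 = 0.3242%.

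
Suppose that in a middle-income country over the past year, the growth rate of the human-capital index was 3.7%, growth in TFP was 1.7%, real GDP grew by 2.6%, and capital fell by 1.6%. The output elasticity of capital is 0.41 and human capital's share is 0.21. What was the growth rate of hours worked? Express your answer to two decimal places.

2.05%

Labor's share = 1 − 0.41 − 0.21 = 0.38.
gY = gA + 0.41×(-1.6) + 0.21×3.7 + 0.38×g.
0.38×g = 2.6 − 1.7 − 0.121 = 0.779.
g = 0.779 / 0.38 = 2.05%.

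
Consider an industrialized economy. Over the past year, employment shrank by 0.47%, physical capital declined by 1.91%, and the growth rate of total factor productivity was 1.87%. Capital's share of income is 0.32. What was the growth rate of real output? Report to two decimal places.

Labor's share = 1 − 0.32 = 0.68.
Physical capital: 0.32 × (-1.91) = -0.6112 pp.
Employment: 0.68 × (-0.47) = -0.3196 pp.
Output growth = 1.87 + (-0.9308) = 0.9392%.

0.94%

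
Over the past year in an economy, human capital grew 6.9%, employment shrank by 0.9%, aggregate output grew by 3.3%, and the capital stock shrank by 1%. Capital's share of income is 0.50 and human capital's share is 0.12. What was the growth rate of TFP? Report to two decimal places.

Labor's share = 1 − 0.5 − 0.12 = 0.38.
The capital stock: 0.5 × (-1) = -0.5 pp.
Human capital: 0.12 × 6.9 = 0.828 pp.
Employment: 0.38 × (-0.9) = -0.342 pp.
TFP growth = 3.3 + 0.014 = 3.314%.

3.31%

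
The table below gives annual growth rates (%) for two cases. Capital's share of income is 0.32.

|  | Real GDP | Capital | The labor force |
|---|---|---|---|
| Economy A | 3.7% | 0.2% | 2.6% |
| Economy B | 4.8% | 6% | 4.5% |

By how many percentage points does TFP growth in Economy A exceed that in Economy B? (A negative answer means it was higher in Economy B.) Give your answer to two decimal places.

Labor's share = 1 − 0.32 = 0.68.
Economy A: TFP = 3.7 − 0.064 − 1.768 = 1.868%.
Economy B: TFP = 4.8 − 1.92 − 3.06 = -0.18%.
Difference = 1.868 − (-0.18) = 2.048 pp.

2.05 percentage points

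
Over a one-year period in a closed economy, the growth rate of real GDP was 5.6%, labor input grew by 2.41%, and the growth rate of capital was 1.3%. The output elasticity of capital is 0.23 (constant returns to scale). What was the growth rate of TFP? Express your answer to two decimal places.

TFP grew 3.45%.

Labor's share = 1 − 0.23 = 0.77.
Capital: 0.23 × 1.3 = 0.299 pp.
Labor input: 0.77 × 2.41 = 1.8557 pp.
TFP growth = 5.6 − 2.1547 = 3.4453%.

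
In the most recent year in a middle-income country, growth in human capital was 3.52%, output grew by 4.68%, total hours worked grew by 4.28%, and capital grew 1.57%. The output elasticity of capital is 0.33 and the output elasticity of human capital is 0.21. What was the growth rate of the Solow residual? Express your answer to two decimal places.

The Solow residual growth was 1.45%.

Labor's share = 1 − 0.33 − 0.21 = 0.46.
Capital: 0.33 × 1.57 = 0.5181 pp.
Human capital: 0.21 × 3.52 = 0.7392 pp.
Total hours worked: 0.46 × 4.28 = 1.9688 pp.
TFP growth = 4.68 − 3.2261 = 1.4539%.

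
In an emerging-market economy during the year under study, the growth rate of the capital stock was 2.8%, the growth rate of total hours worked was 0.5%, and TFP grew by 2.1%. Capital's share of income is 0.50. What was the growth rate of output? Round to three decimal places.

Labor's share = 1 − 0.5 = 0.5.
The capital stock: 0.5 × 2.8 = 1.4 pp.
Total hours worked: 0.5 × 0.5 = 0.25 pp.
Output growth = 2.1 + 1.65 = 3.75%.

3.750%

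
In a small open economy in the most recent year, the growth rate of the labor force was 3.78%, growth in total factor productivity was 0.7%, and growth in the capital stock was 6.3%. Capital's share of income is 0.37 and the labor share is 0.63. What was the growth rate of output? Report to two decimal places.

Labor's share = 1 − 0.37 = 0.63.
The capital stock: 0.37 × 6.3 = 2.331 pp.
The labor force: 0.63 × 3.78 = 2.3814 pp.
Output growth = 0.7 + 4.7124 = 5.4124%.

5.41%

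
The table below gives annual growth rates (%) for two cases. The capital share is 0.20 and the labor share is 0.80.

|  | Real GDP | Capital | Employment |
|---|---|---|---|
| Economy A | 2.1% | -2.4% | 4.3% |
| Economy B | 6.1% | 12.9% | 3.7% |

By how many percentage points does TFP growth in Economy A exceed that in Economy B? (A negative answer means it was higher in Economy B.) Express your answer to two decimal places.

-1.42 percentage points

Labor's share = 1 − 0.2 = 0.8.
Economy A: TFP = 2.1 + 0.48 − 3.44 = -0.86%.
Economy B: TFP = 6.1 − 2.58 − 2.96 = 0.56%.
Difference = -0.86 − (0.56) = -1.42 pp.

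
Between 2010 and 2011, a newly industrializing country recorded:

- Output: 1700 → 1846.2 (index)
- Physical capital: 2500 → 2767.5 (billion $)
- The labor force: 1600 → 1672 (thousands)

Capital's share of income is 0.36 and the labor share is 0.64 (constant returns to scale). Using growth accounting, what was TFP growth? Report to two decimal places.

Output growth = (1846.2 − 1700) / 1700 = 8.6%.
Physical capital growth = (2767.5 − 2500) / 2500 = 10.7%.
The labor force growth = (1672 − 1600) / 1600 = 4.5%.
Labor's share = 1 − 0.36 = 0.64.
Physical capital: 0.36 × 10.7 = 3.852 pp.
The labor force: 0.64 × 4.5 = 2.88 pp.
TFP growth = 8.6 − 6.732 = 1.868%.

TFP grew 1.87%.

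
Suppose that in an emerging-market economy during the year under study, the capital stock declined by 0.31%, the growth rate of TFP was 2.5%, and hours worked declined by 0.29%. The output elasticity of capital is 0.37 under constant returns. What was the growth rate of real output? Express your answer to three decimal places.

Labor's share = 1 − 0.37 = 0.63.
The capital stock: 0.37 × (-0.31) = -0.1147 pp.
Hours worked: 0.63 × (-0.29) = -0.1827 pp.
Output growth = 2.5 + (-0.2974) = 2.2026%.

Real output grew 2.203%.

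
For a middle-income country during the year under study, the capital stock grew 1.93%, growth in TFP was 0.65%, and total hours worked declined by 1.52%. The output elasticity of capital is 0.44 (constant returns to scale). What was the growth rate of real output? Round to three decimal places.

0.648%

Labor's share = 1 − 0.44 = 0.56.
The capital stock: 0.44 × 1.93 = 0.8492 pp.
Total hours worked: 0.56 × (-1.52) = -0.8512 pp.
Output growth = 0.65 + (-0.002) = 0.648%.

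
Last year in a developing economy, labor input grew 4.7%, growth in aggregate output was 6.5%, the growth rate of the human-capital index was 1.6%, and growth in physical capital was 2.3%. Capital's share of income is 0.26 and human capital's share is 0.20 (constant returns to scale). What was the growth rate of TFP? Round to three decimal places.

3.044%

Labor's share = 1 − 0.26 − 0.2 = 0.54.
Physical capital: 0.26 × 2.3 = 0.598 pp.
The human-capital index: 0.2 × 1.6 = 0.32 pp.
Labor input: 0.54 × 4.7 = 2.538 pp.
TFP growth = 6.5 − 3.456 = 3.044%.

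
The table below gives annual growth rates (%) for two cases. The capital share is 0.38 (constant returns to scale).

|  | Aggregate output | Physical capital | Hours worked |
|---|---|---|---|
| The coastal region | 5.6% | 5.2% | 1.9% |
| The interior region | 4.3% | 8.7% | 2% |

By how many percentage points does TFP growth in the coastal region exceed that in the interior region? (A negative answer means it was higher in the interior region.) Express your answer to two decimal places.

2.69 percentage points

Labor's share = 1 − 0.38 = 0.62.
The coastal region: TFP = 5.6 − 1.976 − 1.178 = 2.446%.
The interior region: TFP = 4.3 − 3.306 − 1.24 = -0.246%.
Difference = 2.446 − (-0.246) = 2.692 pp.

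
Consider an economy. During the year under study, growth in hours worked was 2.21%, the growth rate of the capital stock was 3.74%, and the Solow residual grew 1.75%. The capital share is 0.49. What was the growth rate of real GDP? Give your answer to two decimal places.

Labor's share = 1 − 0.49 = 0.51.
The capital stock: 0.49 × 3.74 = 1.8326 pp.
Hours worked: 0.51 × 2.21 = 1.1271 pp.
Output growth = 1.75 + 2.9597 = 4.7097%.

Real GDP grew 4.71%.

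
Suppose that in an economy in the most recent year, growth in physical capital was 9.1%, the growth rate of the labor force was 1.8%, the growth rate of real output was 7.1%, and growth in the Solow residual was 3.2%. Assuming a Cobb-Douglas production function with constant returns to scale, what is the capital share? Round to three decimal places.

gY = gA + α·gK + (1−α)·gL, so gY − gA − gL = α(gK − gL).
7.1 − 3.2 − 1.8 = α × (9.1 − 1.8).
2.1 = 7.3 α, so α = 0.28767.

α = 0.288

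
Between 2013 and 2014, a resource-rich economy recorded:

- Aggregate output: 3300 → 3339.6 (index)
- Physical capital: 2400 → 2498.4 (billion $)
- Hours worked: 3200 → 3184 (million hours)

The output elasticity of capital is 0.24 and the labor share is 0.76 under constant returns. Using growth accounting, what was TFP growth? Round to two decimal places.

0.60%

Aggregate output growth = (3339.6 − 3300) / 3300 = 1.2%.
Physical capital growth = (2498.4 − 2400) / 2400 = 4.1%.
Hours worked growth = (3184 − 3200) / 3200 = -0.5%.
Labor's share = 1 − 0.24 = 0.76.
Physical capital: 0.24 × 4.1 = 0.984 pp.
Hours worked: 0.76 × (-0.5) = -0.38 pp.
TFP growth = 1.2 − 0.604 = 0.596%.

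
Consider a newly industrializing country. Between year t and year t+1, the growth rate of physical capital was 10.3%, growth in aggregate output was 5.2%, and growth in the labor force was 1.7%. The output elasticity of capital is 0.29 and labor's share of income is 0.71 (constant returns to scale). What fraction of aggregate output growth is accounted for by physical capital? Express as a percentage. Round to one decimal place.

Physical capital accounted for 57.4% of growth.

Physical capital contributed 0.29 × 10.3 = 2.987 pp.
Share of growth = 2.987 / 5.2 × 100 = 57.442%.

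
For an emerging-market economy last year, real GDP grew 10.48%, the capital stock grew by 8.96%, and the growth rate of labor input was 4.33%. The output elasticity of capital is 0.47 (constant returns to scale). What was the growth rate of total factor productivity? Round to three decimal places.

Total factor productivity growth was 3.974%.

Labor's share = 1 − 0.47 = 0.53.
The capital stock: 0.47 × 8.96 = 4.2112 pp.
Labor input: 0.53 × 4.33 = 2.2949 pp.
TFP growth = 10.48 − 6.5061 = 3.9739%.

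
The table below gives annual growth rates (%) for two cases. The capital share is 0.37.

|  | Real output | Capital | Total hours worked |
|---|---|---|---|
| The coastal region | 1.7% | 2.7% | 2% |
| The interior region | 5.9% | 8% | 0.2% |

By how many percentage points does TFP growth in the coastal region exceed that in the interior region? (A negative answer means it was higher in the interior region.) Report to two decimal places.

Labor's share = 1 − 0.37 = 0.63.
The coastal region: TFP = 1.7 − 0.999 − 1.26 = -0.559%.
The interior region: TFP = 5.9 − 2.96 − 0.126 = 2.814%.
Difference = -0.559 − (2.814) = -3.373 pp.

-3.37 percentage points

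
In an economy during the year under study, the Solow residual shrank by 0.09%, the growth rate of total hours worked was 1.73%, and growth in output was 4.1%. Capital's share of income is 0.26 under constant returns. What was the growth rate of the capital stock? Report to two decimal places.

Labor's share = 1 − 0.26 = 0.74.
gY = gA + 0.74×1.73 + 0.26×g.
0.26×g = 4.1 + 0.09 − 1.2802 = 2.9098.
g = 2.9098 / 0.26 = 11.1915%.

The capital stock growth was 11.19%.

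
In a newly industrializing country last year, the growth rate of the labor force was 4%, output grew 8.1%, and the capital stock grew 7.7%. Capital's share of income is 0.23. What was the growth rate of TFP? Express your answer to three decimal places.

Labor's share = 1 − 0.23 = 0.77.
The capital stock: 0.23 × 7.7 = 1.771 pp.
The labor force: 0.77 × 4 = 3.08 pp.
TFP growth = 8.1 − 4.851 = 3.249%.

TFP growth was 3.249%.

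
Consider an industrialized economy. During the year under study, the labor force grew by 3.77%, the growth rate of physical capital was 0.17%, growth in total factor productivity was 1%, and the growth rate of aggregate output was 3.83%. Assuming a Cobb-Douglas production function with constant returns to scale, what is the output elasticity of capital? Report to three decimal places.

α = 0.261

gY = gA + α·gK + (1−α)·gL, so gY − gA − gL = α(gK − gL).
3.83 − 1 − 3.77 = α × (0.17 − 3.77).
-0.94 = -3.6 α, so α = 0.26111.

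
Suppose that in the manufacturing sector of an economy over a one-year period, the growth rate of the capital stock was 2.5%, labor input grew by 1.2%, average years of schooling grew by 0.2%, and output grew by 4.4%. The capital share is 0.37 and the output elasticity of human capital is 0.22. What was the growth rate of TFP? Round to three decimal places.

Labor's share = 1 − 0.37 − 0.22 = 0.41.
The capital stock: 0.37 × 2.5 = 0.925 pp.
Average years of schooling: 0.22 × 0.2 = 0.044 pp.
Labor input: 0.41 × 1.2 = 0.492 pp.
TFP growth = 4.4 − 1.461 = 2.939%.

TFP growth was 2.939%.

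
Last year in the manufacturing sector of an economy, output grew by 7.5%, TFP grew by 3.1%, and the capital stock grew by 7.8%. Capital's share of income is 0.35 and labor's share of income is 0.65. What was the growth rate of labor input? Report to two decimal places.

Labor input grew 2.57%.

Labor's share = 1 − 0.35 = 0.65.
gY = gA + 0.35×7.8 + 0.65×g.
0.65×g = 7.5 − 3.1 − 2.73 = 1.67.
g = 1.67 / 0.65 = 2.5692%.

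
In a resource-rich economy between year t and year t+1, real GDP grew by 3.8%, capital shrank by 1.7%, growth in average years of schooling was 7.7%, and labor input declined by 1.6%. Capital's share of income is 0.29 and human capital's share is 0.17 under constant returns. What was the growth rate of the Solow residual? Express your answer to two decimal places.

3.85%

Labor's share = 1 − 0.29 − 0.17 = 0.54.
Capital: 0.29 × (-1.7) = -0.493 pp.
Average years of schooling: 0.17 × 7.7 = 1.309 pp.
Labor input: 0.54 × (-1.6) = -0.864 pp.
TFP growth = 3.8 + 0.048 = 3.848%.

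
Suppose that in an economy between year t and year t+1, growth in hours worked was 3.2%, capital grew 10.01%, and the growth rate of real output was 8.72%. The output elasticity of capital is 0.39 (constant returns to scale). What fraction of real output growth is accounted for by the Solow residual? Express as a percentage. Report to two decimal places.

The Solow residual accounted for 32.85% of growth.

Labor's share = 1 − 0.39 = 0.61.
Capital: 0.39 × 10.01 = 3.9039 pp.
Hours worked: 0.61 × 3.2 = 1.952 pp.
TFP growth = 8.72 − 5.8559 = 2.8641%.
TFP share of growth = 2.8641 / 8.72 × 100 = 32.8452%.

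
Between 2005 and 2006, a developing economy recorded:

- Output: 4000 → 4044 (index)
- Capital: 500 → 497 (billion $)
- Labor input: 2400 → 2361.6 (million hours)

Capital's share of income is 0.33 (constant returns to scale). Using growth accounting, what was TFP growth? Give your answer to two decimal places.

2.37%

Output growth = (4044 − 4000) / 4000 = 1.1%.
Capital growth = (497 − 500) / 500 = -0.6%.
Labor input growth = (2361.6 − 2400) / 2400 = -1.6%.
Labor's share = 1 − 0.33 = 0.67.
Capital: 0.33 × (-0.6) = -0.198 pp.
Labor input: 0.67 × (-1.6) = -1.072 pp.
TFP growth = 1.1 + 1.27 = 2.37%.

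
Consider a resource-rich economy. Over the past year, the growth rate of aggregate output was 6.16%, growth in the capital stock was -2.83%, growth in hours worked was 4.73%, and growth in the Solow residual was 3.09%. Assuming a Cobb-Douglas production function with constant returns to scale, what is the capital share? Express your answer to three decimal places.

gY = gA + α·gK + (1−α)·gL, so gY − gA − gL = α(gK − gL).
6.16 − 3.09 − 4.73 = α × (-2.83 − 4.73).
-1.66 = -7.56 α, so α = 0.21958.

0.220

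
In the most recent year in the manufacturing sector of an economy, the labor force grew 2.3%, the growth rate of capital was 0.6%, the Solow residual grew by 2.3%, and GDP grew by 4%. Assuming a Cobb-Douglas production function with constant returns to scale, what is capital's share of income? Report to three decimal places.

α = 0.353

gY = gA + α·gK + (1−α)·gL, so gY − gA − gL = α(gK − gL).
4 − 2.3 − 2.3 = α × (0.6 − 2.3).
-0.6 = -1.7 α, so α = 0.35294.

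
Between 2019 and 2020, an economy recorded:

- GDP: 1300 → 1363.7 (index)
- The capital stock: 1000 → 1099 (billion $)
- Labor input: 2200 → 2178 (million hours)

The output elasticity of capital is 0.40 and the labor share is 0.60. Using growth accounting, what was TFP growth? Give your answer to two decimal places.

GDP growth = (1363.7 − 1300) / 1300 = 4.9%.
The capital stock growth = (1099 − 1000) / 1000 = 9.9%.
Labor input growth = (2178 − 2200) / 2200 = -1%.
Labor's share = 1 − 0.4 = 0.6.
The capital stock: 0.4 × 9.9 = 3.96 pp.
Labor input: 0.6 × (-1) = -0.6 pp.
TFP growth = 4.9 − 3.36 = 1.54%.

1.54%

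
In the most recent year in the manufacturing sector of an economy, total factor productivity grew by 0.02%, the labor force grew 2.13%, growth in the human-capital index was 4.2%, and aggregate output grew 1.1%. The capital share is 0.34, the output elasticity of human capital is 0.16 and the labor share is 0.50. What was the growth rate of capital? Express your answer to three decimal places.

Labor's share = 1 − 0.34 − 0.16 = 0.5.
gY = gA + 0.16×4.2 + 0.5×2.13 + 0.34×g.
0.34×g = 1.1 − 0.02 − 1.737 = -0.657.
g = -0.657 / 0.34 = -1.93235%.

-1.932%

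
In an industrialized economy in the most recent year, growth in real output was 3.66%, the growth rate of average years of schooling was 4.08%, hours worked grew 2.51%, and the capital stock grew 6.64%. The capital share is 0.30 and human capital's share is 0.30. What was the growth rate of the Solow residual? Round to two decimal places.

Labor's share = 1 − 0.3 − 0.3 = 0.4.
The capital stock: 0.3 × 6.64 = 1.992 pp.
Average years of schooling: 0.3 × 4.08 = 1.224 pp.
Hours worked: 0.4 × 2.51 = 1.004 pp.
TFP growth = 3.66 − 4.22 = -0.56%.

-0.56%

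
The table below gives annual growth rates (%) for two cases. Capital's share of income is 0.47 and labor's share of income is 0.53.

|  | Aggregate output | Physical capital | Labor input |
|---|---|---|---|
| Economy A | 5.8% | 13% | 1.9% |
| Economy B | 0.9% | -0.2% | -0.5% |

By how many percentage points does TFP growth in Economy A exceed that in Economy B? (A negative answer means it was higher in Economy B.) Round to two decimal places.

-2.58 percentage points

Labor's share = 1 − 0.47 = 0.53.
Economy A: TFP = 5.8 − 6.11 − 1.007 = -1.317%.
Economy B: TFP = 0.9 + 0.094 + 0.265 = 1.259%.
Difference = -1.317 − (1.259) = -2.576 pp.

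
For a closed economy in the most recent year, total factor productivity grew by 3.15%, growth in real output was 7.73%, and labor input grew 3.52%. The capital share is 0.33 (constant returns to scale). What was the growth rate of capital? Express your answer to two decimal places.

Capital growth was 6.73%.

Labor's share = 1 − 0.33 = 0.67.
gY = gA + 0.67×3.52 + 0.33×g.
0.33×g = 7.73 − 3.15 − 2.3584 = 2.2216.
g = 2.2216 / 0.33 = 6.7321%.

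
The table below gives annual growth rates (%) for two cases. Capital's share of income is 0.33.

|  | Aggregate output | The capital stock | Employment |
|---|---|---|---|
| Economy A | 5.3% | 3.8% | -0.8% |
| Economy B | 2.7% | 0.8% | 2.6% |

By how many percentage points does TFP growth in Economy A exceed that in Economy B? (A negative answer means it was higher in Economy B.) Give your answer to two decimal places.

3.89 percentage points

Labor's share = 1 − 0.33 = 0.67.
Economy A: TFP = 5.3 − 1.254 + 0.536 = 4.582%.
Economy B: TFP = 2.7 − 0.264 − 1.742 = 0.694%.
Difference = 4.582 − (0.694) = 3.888 pp.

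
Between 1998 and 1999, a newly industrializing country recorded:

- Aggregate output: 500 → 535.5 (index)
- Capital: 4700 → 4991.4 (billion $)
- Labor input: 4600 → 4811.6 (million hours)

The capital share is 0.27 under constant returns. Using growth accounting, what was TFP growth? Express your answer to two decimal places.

Aggregate output growth = (535.5 − 500) / 500 = 7.1%.
Capital growth = (4991.4 − 4700) / 4700 = 6.2%.
Labor input growth = (4811.6 − 4600) / 4600 = 4.6%.
Labor's share = 1 − 0.27 = 0.73.
Capital: 0.27 × 6.2 = 1.674 pp.
Labor input: 0.73 × 4.6 = 3.358 pp.
TFP growth = 7.1 − 5.032 = 2.068%.

TFP grew 2.07%.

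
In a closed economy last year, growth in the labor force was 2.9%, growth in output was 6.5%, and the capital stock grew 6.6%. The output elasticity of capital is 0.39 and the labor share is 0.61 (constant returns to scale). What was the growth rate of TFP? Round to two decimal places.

2.16%

Labor's share = 1 − 0.39 = 0.61.
The capital stock: 0.39 × 6.6 = 2.574 pp.
The labor force: 0.61 × 2.9 = 1.769 pp.
TFP growth = 6.5 − 4.343 = 2.157%.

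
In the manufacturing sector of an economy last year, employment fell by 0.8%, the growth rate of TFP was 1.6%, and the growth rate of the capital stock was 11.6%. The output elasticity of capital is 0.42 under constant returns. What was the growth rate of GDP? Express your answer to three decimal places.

Labor's share = 1 − 0.42 = 0.58.
The capital stock: 0.42 × 11.6 = 4.872 pp.
Employment: 0.58 × (-0.8) = -0.464 pp.
Output growth = 1.6 + 4.408 = 6.008%.

6.008%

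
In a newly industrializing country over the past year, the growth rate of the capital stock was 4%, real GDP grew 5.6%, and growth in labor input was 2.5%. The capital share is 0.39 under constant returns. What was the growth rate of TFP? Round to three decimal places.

2.515%

Labor's share = 1 − 0.39 = 0.61.
The capital stock: 0.39 × 4 = 1.56 pp.
Labor input: 0.61 × 2.5 = 1.525 pp.
TFP growth = 5.6 − 3.085 = 2.515%.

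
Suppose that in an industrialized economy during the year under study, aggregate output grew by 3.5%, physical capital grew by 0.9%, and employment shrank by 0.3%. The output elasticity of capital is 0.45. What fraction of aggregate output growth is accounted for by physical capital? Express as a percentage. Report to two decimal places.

Physical capital contributed 0.45 × 0.9 = 0.405 pp.
Share of growth = 0.405 / 3.5 × 100 = 11.5714%.

11.57%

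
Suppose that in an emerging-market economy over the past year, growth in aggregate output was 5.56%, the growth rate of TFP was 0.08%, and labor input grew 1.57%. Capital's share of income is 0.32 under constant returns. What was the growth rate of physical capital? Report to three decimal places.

Labor's share = 1 − 0.32 = 0.68.
gY = gA + 0.68×1.57 + 0.32×g.
0.32×g = 5.56 − 0.08 − 1.0676 = 4.4124.
g = 4.4124 / 0.32 = 13.78875%.

13.789%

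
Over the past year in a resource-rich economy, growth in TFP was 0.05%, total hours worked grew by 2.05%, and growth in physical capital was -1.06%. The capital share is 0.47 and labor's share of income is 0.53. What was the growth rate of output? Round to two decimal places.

0.64%

Labor's share = 1 − 0.47 = 0.53.
Physical capital: 0.47 × (-1.06) = -0.4982 pp.
Total hours worked: 0.53 × 2.05 = 1.0865 pp.
Output growth = 0.05 + 0.5883 = 0.6383%.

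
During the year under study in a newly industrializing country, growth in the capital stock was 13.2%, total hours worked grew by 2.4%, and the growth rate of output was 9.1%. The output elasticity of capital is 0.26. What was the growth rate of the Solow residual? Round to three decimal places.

Labor's share = 1 − 0.26 = 0.74.
The capital stock: 0.26 × 13.2 = 3.432 pp.
Total hours worked: 0.74 × 2.4 = 1.776 pp.
TFP growth = 9.1 − 5.208 = 3.892%.

The Solow residual growth was 3.892%.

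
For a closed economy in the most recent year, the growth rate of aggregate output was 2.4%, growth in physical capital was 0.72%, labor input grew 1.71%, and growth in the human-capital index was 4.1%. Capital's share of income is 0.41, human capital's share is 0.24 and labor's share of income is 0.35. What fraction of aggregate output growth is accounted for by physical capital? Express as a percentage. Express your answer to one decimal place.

Physical capital contributed 0.41 × 0.72 = 0.2952 pp.
Share of growth = 0.2952 / 2.4 × 100 = 12.3%.

Physical capital accounted for 12.3% of growth.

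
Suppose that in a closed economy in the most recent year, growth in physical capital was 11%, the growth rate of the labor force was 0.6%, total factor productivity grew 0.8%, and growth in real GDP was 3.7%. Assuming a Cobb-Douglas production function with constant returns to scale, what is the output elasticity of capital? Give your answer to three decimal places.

The output elasticity of capital is 0.221.

gY = gA + α·gK + (1−α)·gL, so gY − gA − gL = α(gK − gL).
3.7 − 0.8 − 0.6 = α × (11 − 0.6).
2.3 = 10.4 α, so α = 0.22115.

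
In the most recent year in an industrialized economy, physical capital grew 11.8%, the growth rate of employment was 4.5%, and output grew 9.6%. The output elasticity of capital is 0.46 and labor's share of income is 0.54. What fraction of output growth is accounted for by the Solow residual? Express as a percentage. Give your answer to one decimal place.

The Solow residual accounted for 18.1% of growth.

Labor's share = 1 − 0.46 = 0.54.
Physical capital: 0.46 × 11.8 = 5.428 pp.
Employment: 0.54 × 4.5 = 2.43 pp.
TFP growth = 9.6 − 7.858 = 1.742%.
TFP share of growth = 1.742 / 9.6 × 100 = 18.146%.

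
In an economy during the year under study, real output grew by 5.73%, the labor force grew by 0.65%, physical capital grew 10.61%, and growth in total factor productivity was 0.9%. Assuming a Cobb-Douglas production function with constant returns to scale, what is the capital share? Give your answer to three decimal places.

The capital share is 0.420.

gY = gA + α·gK + (1−α)·gL, so gY − gA − gL = α(gK − gL).
5.73 − 0.9 − 0.65 = α × (10.61 − 0.65).
4.18 = 9.96 α, so α = 0.41968.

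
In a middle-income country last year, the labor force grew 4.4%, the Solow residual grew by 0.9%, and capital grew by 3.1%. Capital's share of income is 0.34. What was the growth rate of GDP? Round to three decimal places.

Labor's share = 1 − 0.34 = 0.66.
Capital: 0.34 × 3.1 = 1.054 pp.
The labor force: 0.66 × 4.4 = 2.904 pp.
Output growth = 0.9 + 3.958 = 4.858%.

4.858%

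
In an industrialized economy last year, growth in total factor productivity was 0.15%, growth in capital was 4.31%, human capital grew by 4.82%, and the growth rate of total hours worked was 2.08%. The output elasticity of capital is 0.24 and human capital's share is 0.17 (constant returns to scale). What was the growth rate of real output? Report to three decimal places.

Real output growth was 3.231%.

Labor's share = 1 − 0.24 − 0.17 = 0.59.
Capital: 0.24 × 4.31 = 1.0344 pp.
Human capital: 0.17 × 4.82 = 0.8194 pp.
Total hours worked: 0.59 × 2.08 = 1.2272 pp.
Output growth = 0.15 + 3.081 = 3.231%.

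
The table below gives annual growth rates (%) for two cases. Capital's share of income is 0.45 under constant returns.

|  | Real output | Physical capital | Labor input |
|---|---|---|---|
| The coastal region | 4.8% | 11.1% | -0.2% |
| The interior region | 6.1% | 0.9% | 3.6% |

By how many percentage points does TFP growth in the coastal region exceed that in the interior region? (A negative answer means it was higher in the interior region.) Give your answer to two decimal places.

-3.80 percentage points

Labor's share = 1 − 0.45 = 0.55.
The coastal region: TFP = 4.8 − 4.995 + 0.11 = -0.085%.
The interior region: TFP = 6.1 − 0.405 − 1.98 = 3.715%.
Difference = -0.085 − (3.715) = -3.8 pp.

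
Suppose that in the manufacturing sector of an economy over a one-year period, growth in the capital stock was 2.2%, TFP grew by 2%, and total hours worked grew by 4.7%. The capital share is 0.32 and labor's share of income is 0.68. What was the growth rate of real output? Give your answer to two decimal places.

5.90%

Labor's share = 1 − 0.32 = 0.68.
The capital stock: 0.32 × 2.2 = 0.704 pp.
Total hours worked: 0.68 × 4.7 = 3.196 pp.
Output growth = 2 + 3.9 = 5.9%.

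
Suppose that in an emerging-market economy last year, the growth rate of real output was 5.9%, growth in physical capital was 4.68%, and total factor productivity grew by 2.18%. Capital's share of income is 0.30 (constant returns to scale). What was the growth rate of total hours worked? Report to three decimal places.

Labor's share = 1 − 0.3 = 0.7.
gY = gA + 0.3×4.68 + 0.7×g.
0.7×g = 5.9 − 2.18 − 1.404 = 2.316.
g = 2.316 / 0.7 = 3.30857%.

3.309%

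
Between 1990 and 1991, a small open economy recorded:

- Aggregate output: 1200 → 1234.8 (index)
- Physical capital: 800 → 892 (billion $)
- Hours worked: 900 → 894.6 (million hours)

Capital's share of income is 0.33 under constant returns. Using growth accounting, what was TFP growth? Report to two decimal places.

-0.49%

Aggregate output growth = (1234.8 − 1200) / 1200 = 2.9%.
Physical capital growth = (892 − 800) / 800 = 11.5%.
Hours worked growth = (894.6 − 900) / 900 = -0.6%.
Labor's share = 1 − 0.33 = 0.67.
Physical capital: 0.33 × 11.5 = 3.795 pp.
Hours worked: 0.67 × (-0.6) = -0.402 pp.
TFP growth = 2.9 − 3.393 = -0.493%.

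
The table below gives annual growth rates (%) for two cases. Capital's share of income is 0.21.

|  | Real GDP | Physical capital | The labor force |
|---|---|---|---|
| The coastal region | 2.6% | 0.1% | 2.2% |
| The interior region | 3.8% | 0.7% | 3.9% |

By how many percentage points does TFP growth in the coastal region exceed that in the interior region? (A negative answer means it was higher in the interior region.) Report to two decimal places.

0.27 percentage points

Labor's share = 1 − 0.21 = 0.79.
The coastal region: TFP = 2.6 − 0.021 − 1.738 = 0.841%.
The interior region: TFP = 3.8 − 0.147 − 3.081 = 0.572%.
Difference = 0.841 − (0.572) = 0.269 pp.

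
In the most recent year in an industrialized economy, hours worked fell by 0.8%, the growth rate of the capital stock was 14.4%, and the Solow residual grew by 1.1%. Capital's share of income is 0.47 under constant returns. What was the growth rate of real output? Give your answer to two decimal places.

Labor's share = 1 − 0.47 = 0.53.
The capital stock: 0.47 × 14.4 = 6.768 pp.
Hours worked: 0.53 × (-0.8) = -0.424 pp.
Output growth = 1.1 + 6.344 = 7.444%.

7.44%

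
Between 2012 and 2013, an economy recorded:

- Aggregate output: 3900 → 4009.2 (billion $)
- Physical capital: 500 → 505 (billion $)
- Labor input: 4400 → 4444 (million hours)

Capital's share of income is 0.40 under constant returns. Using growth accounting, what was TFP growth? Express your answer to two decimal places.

1.80%

Aggregate output growth = (4009.2 − 3900) / 3900 = 2.8%.
Physical capital growth = (505 − 500) / 500 = 1%.
Labor input growth = (4444 − 4400) / 4400 = 1%.
Labor's share = 1 − 0.4 = 0.6.
Physical capital: 0.4 × 1 = 0.4 pp.
Labor input: 0.6 × 1 = 0.6 pp.
TFP growth = 2.8 − 1 = 1.8%.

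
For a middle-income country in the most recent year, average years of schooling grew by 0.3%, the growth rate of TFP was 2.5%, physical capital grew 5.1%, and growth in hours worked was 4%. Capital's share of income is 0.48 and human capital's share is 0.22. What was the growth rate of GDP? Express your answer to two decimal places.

Labor's share = 1 − 0.48 − 0.22 = 0.3.
Physical capital: 0.48 × 5.1 = 2.448 pp.
Average years of schooling: 0.22 × 0.3 = 0.066 pp.
Hours worked: 0.3 × 4 = 1.2 pp.
Output growth = 2.5 + 3.714 = 6.214%.

6.21%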